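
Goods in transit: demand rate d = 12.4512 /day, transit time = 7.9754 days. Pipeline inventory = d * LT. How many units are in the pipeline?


Pipeline = 12.4512 * 7.9754 = 99.3033

99.3033 units


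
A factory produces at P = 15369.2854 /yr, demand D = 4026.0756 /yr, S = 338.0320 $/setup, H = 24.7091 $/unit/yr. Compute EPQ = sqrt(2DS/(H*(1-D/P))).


1 - D/P = 1 - 0.2620 = 0.7380
H*(1-D/P) = 18.2364
2DS = 2721884.7744
EPQ = sqrt(149255.5605) = 386.3361

386.3361 units


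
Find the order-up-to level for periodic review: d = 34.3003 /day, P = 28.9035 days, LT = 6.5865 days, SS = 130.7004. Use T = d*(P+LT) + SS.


P + LT = 35.4900
d*(P+LT) = 34.3003 * 35.4900 = 1217.3176
T = 1217.3176 + 130.7004 = 1348.0180

1348.0180 units


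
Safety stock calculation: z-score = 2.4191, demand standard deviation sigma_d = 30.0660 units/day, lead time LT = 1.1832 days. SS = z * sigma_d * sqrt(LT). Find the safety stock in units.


sqrt(LT) = sqrt(1.1832) = 1.0877
SS = 2.4191 * 30.0660 * 1.0877 = 79.1149

79.1149 units


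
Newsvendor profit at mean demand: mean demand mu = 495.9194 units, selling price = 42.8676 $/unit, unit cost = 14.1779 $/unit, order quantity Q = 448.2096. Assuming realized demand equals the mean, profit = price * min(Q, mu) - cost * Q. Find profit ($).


Sales at mu = min(448.2096, 495.9194) = 448.2096
Revenue = 42.8676 * 448.2096 = 19213.6698
Total cost = 14.1779 * 448.2096 = 6354.6709
Profit = 19213.6698 - 6354.6709 = 12858.9990

12858.9990 $


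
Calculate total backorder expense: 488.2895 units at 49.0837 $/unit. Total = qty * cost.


Total = 488.2895 * 49.0837 = 23967.0553

23967.0553 $


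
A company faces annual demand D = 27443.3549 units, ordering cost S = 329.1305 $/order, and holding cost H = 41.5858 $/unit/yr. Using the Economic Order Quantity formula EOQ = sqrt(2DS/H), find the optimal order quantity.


2*D*S = 2 * 27443.3549 * 329.1305 = 18064890.2398
2*D*S/H = 434400.4501
EOQ = sqrt(434400.4501) = 659.0906

659.0906 units


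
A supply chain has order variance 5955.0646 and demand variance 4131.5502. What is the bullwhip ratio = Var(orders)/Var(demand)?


BW = 5955.0646 / 4131.5502 = 1.4414

1.4414


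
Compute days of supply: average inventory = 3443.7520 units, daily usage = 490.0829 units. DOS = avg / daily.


DOS = 3443.7520 / 490.0829 = 7.0269

7.0269 days


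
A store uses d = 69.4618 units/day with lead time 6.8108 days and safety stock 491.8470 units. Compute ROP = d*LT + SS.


d*LT = 69.4618 * 6.8108 = 473.0904
ROP = 473.0904 + 491.8470 = 964.9374

964.9374 units


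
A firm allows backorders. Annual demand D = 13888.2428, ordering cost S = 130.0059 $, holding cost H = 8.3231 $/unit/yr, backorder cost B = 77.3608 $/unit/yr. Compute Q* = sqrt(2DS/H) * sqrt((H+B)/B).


sqrt(2DS/H) = 658.6848
sqrt((H+B)/B) = 1.0524
Q* = 658.6848 * 1.0524 = 693.2131

693.2131 units


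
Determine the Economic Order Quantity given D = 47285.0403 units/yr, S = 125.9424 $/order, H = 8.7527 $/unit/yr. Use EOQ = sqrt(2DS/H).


2*D*S = 2 * 47285.0403 * 125.9424 = 11910382.9190
2*D*S/H = 1360766.7256
EOQ = sqrt(1360766.7256) = 1166.5191

1166.5191 units


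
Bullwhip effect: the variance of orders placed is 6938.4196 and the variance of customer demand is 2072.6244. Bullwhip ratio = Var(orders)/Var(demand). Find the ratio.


BW = 6938.4196 / 2072.6244 = 3.3476

3.3476


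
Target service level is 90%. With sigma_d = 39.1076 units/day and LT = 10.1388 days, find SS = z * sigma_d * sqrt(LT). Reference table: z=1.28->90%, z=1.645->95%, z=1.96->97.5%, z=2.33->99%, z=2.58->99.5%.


From the table, SL = 90% corresponds to z = 1.28
sqrt(LT) = sqrt(10.1388) = 3.1841
SS = 1.28 * 39.1076 * 3.1841 = 159.3912

159.3912 units


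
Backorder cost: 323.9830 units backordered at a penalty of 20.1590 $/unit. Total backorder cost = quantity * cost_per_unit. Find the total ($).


Total = 323.9830 * 20.1590 = 6531.1733

6531.1733 $


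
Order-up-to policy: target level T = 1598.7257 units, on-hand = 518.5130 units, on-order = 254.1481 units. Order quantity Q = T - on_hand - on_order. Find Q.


Inventory position = OH + OO = 518.5130 + 254.1481 = 772.6611
Q = 1598.7257 - 772.6611 = 826.0646

826.0646 units


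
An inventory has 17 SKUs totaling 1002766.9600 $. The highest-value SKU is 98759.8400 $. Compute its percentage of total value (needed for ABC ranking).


Top item = 98759.8400
Total = 1002766.9600
Percentage = 98759.8400 / 1002766.9600 * 100 = 9.8487

9.8487%


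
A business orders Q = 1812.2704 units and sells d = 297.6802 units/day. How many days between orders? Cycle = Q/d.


Cycle = 1812.2704 / 297.6802 = 6.0880

6.0880 days


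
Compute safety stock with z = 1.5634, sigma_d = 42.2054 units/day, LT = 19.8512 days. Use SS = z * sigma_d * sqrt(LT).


sqrt(LT) = sqrt(19.8512) = 4.4555
SS = 1.5634 * 42.2054 * 4.4555 = 293.9893

293.9893 units


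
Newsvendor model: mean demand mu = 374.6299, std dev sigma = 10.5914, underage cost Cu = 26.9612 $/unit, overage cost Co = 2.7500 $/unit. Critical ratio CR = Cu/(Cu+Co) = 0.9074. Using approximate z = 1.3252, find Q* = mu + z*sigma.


CR = Cu/(Cu+Co) = 26.9612/(26.9612+2.7500) = 0.9074
z = 1.3252
Q* = 374.6299 + 1.3252 * 10.5914 = 388.6656

388.6656 units


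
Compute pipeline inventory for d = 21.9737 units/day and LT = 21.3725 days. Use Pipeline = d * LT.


Pipeline = 21.9737 * 21.3725 = 469.6329

469.6329 units


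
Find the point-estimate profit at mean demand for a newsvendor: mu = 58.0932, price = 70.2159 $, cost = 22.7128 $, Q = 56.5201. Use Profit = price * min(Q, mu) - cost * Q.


Sales at mu = min(56.5201, 58.0932) = 56.5201
Revenue = 70.2159 * 56.5201 = 3968.6097
Total cost = 22.7128 * 56.5201 = 1283.7297
Profit = 3968.6097 - 1283.7297 = 2684.8800

2684.8800 $


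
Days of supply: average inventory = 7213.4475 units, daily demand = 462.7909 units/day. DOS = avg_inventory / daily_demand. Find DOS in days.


DOS = 7213.4475 / 462.7909 = 15.5868

15.5868 days


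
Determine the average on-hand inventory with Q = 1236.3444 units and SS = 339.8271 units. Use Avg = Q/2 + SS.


Q/2 = 618.1722
Avg = 618.1722 + 339.8271 = 957.9993

957.9993 units


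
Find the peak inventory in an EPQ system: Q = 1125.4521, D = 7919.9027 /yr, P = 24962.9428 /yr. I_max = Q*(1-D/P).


D/P = 0.3173
1 - D/P = 0.6827
I_max = 1125.4521 * 0.6827 = 768.3840

768.3840 units


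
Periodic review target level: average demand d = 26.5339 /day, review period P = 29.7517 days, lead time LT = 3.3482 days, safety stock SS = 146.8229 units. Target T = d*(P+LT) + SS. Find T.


P + LT = 33.0999
d*(P+LT) = 26.5339 * 33.0999 = 878.2694
T = 878.2694 + 146.8229 = 1025.0923

1025.0923 units


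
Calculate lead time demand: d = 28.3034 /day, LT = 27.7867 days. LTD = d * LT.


LTD = 28.3034 * 27.7867 = 786.4581

786.4581 units


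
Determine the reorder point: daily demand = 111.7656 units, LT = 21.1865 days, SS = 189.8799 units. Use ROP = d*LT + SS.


d*LT = 111.7656 * 21.1865 = 2367.9219
ROP = 2367.9219 + 189.8799 = 2557.8018

2557.8018 units


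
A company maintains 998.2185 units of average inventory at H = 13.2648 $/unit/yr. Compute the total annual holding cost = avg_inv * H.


Cost = 998.2185 * 13.2648 = 13241.1688

13241.1688 $/yr


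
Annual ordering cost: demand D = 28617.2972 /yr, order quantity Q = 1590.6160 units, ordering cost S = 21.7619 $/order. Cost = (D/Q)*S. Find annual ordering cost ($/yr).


Number of orders = D/Q = 17.9913
Cost = 17.9913 * 21.7619 = 391.5255

391.5255 $/yr


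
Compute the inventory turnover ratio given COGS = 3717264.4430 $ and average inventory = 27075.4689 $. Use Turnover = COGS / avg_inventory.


Turnover = 3717264.4430 / 27075.4689 = 137.2927

137.2927


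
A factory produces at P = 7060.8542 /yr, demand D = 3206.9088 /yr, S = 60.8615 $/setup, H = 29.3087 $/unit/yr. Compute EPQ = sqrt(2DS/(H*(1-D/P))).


1 - D/P = 1 - 0.4542 = 0.5458
H*(1-D/P) = 15.9972
2DS = 390354.5599
EPQ = sqrt(24401.3800) = 156.2094

156.2094 units


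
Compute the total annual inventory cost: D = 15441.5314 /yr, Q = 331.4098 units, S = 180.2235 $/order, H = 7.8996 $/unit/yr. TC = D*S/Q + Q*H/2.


Ordering cost = D*S/Q = 8397.2376
Holding cost = Q*H/2 = 1309.0024
TC = 8397.2376 + 1309.0024 = 9706.2400

9706.2400 $/yr


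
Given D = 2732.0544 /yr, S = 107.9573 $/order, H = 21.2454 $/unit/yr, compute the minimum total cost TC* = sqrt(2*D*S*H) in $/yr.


2*D*S*H = 12532458.2043
TC* = sqrt(12532458.2043) = 3540.1212

3540.1212 $/yr


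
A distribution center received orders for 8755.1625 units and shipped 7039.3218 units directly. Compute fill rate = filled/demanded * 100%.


FR = 7039.3218 / 8755.1625 * 100 = 80.4020

80.4020%


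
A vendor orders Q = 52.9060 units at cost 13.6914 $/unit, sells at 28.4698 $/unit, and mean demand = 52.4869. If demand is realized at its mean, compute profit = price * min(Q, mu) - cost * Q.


Sales at mu = min(52.9060, 52.4869) = 52.4869
Revenue = 28.4698 * 52.4869 = 1494.2915
Total cost = 13.6914 * 52.9060 = 724.3572
Profit = 1494.2915 - 724.3572 = 769.9343

769.9343 $


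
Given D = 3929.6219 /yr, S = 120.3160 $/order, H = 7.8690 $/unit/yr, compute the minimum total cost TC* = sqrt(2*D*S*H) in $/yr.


2*D*S*H = 7440869.5625
TC* = sqrt(7440869.5625) = 2727.7957

2727.7957 $/yr


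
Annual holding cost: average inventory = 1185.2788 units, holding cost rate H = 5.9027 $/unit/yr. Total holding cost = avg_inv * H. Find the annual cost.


Cost = 1185.2788 * 5.9027 = 6996.3452

6996.3452 $/yr


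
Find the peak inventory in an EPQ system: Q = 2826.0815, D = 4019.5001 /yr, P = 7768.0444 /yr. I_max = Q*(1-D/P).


D/P = 0.5174
1 - D/P = 0.4826
I_max = 2826.0815 * 0.4826 = 1363.7527

1363.7527 units


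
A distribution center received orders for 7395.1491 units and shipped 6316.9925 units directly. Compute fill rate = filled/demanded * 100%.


FR = 6316.9925 / 7395.1491 * 100 = 85.4208

85.4208%


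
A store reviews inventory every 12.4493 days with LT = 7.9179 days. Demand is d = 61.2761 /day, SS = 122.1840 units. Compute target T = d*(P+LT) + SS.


P + LT = 20.3672
d*(P+LT) = 61.2761 * 20.3672 = 1248.0226
T = 1248.0226 + 122.1840 = 1370.2066

1370.2066 units


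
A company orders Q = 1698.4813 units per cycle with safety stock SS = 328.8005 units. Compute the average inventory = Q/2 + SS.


Q/2 = 849.2406
Avg = 849.2406 + 328.8005 = 1178.0412

1178.0412 units


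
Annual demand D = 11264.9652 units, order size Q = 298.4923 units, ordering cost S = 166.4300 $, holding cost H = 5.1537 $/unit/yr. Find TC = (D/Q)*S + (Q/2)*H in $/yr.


Ordering cost = D*S/Q = 6280.9934
Holding cost = Q*H/2 = 769.1699
TC = 6280.9934 + 769.1699 = 7050.1633

7050.1633 $/yr


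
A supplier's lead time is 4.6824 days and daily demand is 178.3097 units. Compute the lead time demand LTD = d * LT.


LTD = 178.3097 * 4.6824 = 834.9173

834.9173 units


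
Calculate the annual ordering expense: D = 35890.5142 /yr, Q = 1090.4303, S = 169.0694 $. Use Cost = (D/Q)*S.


Number of orders = D/Q = 32.9141
Cost = 32.9141 * 169.0694 = 5564.7644

5564.7644 $/yr


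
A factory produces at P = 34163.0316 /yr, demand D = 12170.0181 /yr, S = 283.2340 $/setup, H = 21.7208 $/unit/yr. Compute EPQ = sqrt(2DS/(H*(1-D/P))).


1 - D/P = 1 - 0.3562 = 0.6438
H*(1-D/P) = 13.9831
2DS = 6893925.8131
EPQ = sqrt(493017.6312) = 702.1521

702.1521 units


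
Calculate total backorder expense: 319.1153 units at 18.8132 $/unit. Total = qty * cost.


Total = 319.1153 * 18.8132 = 6003.5800

6003.5800 $


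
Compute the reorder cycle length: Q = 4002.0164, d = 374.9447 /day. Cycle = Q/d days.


Cycle = 4002.0164 / 374.9447 = 10.6736

10.6736 days


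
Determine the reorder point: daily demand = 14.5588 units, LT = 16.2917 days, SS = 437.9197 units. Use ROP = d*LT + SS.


d*LT = 14.5588 * 16.2917 = 237.1876
ROP = 237.1876 + 437.9197 = 675.1073

675.1073 units


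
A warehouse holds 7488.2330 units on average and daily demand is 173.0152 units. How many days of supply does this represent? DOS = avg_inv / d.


DOS = 7488.2330 / 173.0152 = 43.2808

43.2808 days


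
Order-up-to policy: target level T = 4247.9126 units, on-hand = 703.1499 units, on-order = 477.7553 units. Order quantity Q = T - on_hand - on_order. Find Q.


Inventory position = OH + OO = 703.1499 + 477.7553 = 1180.9052
Q = 4247.9126 - 1180.9052 = 3067.0074

3067.0074 units


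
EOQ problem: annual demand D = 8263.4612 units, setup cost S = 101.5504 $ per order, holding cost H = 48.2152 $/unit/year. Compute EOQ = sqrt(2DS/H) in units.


2*D*S = 2 * 8263.4612 * 101.5504 = 1678315.5805
2*D*S/H = 34808.8483
EOQ = sqrt(34808.8483) = 186.5713

186.5713 units


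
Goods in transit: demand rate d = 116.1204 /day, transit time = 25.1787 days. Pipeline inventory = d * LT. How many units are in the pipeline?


Pipeline = 116.1204 * 25.1787 = 2923.7607

2923.7607 units


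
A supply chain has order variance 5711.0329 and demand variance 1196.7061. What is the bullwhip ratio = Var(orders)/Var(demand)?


BW = 5711.0329 / 1196.7061 = 4.7723

4.7723


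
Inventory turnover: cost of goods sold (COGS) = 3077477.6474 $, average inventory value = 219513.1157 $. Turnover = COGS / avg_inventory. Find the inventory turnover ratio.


Turnover = 3077477.6474 / 219513.1157 = 14.0196

14.0196


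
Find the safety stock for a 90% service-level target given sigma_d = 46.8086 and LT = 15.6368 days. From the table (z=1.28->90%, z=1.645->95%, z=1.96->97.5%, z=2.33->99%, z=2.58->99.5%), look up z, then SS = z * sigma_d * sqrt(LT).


From the table, SL = 90% corresponds to z = 1.28
sqrt(LT) = sqrt(15.6368) = 3.9543
SS = 1.28 * 46.8086 * 3.9543 = 236.9243

236.9243 units


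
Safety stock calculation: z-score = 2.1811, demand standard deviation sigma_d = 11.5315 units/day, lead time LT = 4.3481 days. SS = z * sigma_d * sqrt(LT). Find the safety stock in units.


sqrt(LT) = sqrt(4.3481) = 2.0852
SS = 2.1811 * 11.5315 * 2.0852 = 52.4459

52.4459 units


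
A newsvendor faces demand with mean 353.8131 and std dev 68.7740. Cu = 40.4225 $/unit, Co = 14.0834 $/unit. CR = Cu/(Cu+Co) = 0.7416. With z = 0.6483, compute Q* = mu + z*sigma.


CR = Cu/(Cu+Co) = 40.4225/(40.4225+14.0834) = 0.7416
z = 0.6483
Q* = 353.8131 + 0.6483 * 68.7740 = 398.3993

398.3993 units


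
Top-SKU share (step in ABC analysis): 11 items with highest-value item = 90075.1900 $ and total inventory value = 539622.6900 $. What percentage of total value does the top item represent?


Top item = 90075.1900
Total = 539622.6900
Percentage = 90075.1900 / 539622.6900 * 100 = 16.6923

16.6923%


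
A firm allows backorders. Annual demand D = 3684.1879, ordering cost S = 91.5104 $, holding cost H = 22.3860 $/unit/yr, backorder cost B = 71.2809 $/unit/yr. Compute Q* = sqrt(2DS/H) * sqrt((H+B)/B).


sqrt(2DS/H) = 173.5533
sqrt((H+B)/B) = 1.1463
Q* = 173.5533 * 1.1463 = 198.9479

198.9479 units


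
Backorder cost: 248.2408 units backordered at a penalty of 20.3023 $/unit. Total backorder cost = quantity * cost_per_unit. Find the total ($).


Total = 248.2408 * 20.3023 = 5039.8592

5039.8592 $


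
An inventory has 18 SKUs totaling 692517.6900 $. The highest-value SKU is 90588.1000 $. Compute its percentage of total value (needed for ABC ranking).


Top item = 90588.1000
Total = 692517.6900
Percentage = 90588.1000 / 692517.6900 * 100 = 13.0810

13.0810%


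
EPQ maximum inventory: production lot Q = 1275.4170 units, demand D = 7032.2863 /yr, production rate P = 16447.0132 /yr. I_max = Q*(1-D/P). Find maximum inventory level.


D/P = 0.4276
1 - D/P = 0.5724
I_max = 1275.4170 * 0.5724 = 730.0841

730.0841 units


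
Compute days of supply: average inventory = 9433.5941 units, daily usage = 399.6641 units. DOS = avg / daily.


DOS = 9433.5941 / 399.6641 = 23.6038

23.6038 days


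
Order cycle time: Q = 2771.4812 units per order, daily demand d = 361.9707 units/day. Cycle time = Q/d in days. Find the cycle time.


Cycle = 2771.4812 / 361.9707 = 7.6566

7.6566 days


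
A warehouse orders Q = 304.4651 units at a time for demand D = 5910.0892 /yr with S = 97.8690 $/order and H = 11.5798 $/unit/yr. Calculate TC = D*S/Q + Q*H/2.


Ordering cost = D*S/Q = 1899.7728
Holding cost = Q*H/2 = 1762.8225
TC = 1899.7728 + 1762.8225 = 3662.5953

3662.5953 $/yr


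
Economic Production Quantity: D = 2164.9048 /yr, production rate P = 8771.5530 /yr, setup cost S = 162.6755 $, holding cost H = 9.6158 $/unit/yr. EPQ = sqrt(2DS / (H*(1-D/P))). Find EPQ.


1 - D/P = 1 - 0.2468 = 0.7532
H*(1-D/P) = 7.2425
2DS = 704353.9416
EPQ = sqrt(97252.5142) = 311.8534

311.8534 units


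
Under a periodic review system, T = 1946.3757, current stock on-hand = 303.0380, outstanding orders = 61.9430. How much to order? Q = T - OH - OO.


Inventory position = OH + OO = 303.0380 + 61.9430 = 364.9810
Q = 1946.3757 - 364.9810 = 1581.3947

1581.3947 units


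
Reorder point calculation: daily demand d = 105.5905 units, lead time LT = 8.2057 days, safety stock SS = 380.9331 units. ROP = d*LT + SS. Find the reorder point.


d*LT = 105.5905 * 8.2057 = 866.4440
ROP = 866.4440 + 380.9331 = 1247.3771

1247.3771 units


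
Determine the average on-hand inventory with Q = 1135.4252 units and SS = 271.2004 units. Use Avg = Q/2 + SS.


Q/2 = 567.7126
Avg = 567.7126 + 271.2004 = 838.9130

838.9130 units


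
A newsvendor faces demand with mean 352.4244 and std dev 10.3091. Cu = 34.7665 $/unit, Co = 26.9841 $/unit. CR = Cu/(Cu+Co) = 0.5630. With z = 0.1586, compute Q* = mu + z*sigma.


CR = Cu/(Cu+Co) = 34.7665/(34.7665+26.9841) = 0.5630
z = 0.1586
Q* = 352.4244 + 0.1586 * 10.3091 = 354.0594

354.0594 units


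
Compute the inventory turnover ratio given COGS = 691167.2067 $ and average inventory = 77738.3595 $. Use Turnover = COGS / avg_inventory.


Turnover = 691167.2067 / 77738.3595 = 8.8909

8.8909


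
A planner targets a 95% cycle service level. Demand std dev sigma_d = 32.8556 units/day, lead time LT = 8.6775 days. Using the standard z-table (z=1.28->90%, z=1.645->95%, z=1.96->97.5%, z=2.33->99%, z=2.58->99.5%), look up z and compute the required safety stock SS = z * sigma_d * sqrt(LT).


From the table, SL = 95% corresponds to z = 1.645
sqrt(LT) = sqrt(8.6775) = 2.9458
SS = 1.645 * 32.8556 * 2.9458 = 159.2108

159.2108 units


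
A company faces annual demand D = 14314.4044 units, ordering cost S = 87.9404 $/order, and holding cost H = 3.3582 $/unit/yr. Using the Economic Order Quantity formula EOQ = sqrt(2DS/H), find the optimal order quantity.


2*D*S = 2 * 14314.4044 * 87.9404 = 2517628.8974
2*D*S/H = 749695.9375
EOQ = sqrt(749695.9375) = 865.8498

865.8498 units


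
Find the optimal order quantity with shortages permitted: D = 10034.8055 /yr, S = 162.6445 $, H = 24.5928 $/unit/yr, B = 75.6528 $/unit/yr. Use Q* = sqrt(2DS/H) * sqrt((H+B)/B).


sqrt(2DS/H) = 364.3218
sqrt((H+B)/B) = 1.1511
Q* = 364.3218 * 1.1511 = 419.3777

419.3777 units


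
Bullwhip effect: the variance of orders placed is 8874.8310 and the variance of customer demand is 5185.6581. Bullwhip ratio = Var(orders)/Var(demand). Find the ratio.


BW = 8874.8310 / 5185.6581 = 1.7114

1.7114


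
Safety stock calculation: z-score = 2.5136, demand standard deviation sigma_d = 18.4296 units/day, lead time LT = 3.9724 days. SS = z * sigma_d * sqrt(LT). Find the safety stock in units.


sqrt(LT) = sqrt(3.9724) = 1.9931
SS = 2.5136 * 18.4296 * 1.9931 = 92.3291

92.3291 units


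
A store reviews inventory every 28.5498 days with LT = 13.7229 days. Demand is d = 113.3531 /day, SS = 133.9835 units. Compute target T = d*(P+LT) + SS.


P + LT = 42.2727
d*(P+LT) = 113.3531 * 42.2727 = 4791.7416
T = 4791.7416 + 133.9835 = 4925.7251

4925.7251 units


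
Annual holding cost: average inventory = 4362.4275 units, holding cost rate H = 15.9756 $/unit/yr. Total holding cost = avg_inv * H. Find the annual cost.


Cost = 4362.4275 * 15.9756 = 69692.3968

69692.3968 $/yr


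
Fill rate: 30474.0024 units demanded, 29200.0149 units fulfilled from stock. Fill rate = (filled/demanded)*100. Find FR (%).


FR = 29200.0149 / 30474.0024 * 100 = 95.8194

95.8194%


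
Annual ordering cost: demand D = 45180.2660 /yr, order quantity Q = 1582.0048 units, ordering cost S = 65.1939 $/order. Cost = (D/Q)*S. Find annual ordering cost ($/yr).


Number of orders = D/Q = 28.5589
Cost = 28.5589 * 65.1939 = 1861.8640

1861.8640 $/yr


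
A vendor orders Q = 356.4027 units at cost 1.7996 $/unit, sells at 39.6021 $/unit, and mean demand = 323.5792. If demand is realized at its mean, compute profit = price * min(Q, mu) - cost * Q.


Sales at mu = min(356.4027, 323.5792) = 323.5792
Revenue = 39.6021 * 323.5792 = 12814.4158
Total cost = 1.7996 * 356.4027 = 641.3823
Profit = 12814.4158 - 641.3823 = 12173.0335

12173.0335 $


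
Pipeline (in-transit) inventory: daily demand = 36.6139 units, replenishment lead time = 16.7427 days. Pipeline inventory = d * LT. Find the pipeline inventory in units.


Pipeline = 36.6139 * 16.7427 = 613.0155

613.0155 units


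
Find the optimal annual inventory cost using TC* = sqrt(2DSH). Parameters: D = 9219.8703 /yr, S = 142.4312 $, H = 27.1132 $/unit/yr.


2*D*S*H = 71209956.1403
TC* = sqrt(71209956.1403) = 8438.5992

8438.5992 $/yr


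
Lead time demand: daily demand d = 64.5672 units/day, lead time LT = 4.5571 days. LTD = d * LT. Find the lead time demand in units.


LTD = 64.5672 * 4.5571 = 294.2392

294.2392 units


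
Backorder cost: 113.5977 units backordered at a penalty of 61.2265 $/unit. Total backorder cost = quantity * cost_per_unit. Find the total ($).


Total = 113.5977 * 61.2265 = 6955.1896

6955.1896 $


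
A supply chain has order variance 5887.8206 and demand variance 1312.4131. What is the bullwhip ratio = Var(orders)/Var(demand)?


BW = 5887.8206 / 1312.4131 = 4.4863

4.4863


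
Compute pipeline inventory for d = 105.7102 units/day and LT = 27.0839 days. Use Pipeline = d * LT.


Pipeline = 105.7102 * 27.0839 = 2863.0445

2863.0445 units


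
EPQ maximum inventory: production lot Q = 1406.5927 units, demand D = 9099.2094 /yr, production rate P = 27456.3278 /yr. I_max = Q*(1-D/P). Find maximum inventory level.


D/P = 0.3314
1 - D/P = 0.6686
I_max = 1406.5927 * 0.6686 = 940.4385

940.4385 units


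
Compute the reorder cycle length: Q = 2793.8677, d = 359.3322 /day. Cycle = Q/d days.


Cycle = 2793.8677 / 359.3322 = 7.7752

7.7752 days


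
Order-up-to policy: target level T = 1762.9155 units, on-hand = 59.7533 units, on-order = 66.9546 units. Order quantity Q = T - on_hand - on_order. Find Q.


Inventory position = OH + OO = 59.7533 + 66.9546 = 126.7079
Q = 1762.9155 - 126.7079 = 1636.2076

1636.2076 units


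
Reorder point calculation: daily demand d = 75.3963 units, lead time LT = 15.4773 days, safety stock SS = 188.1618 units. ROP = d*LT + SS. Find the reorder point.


d*LT = 75.3963 * 15.4773 = 1166.9312
ROP = 1166.9312 + 188.1618 = 1355.0930

1355.0930 units


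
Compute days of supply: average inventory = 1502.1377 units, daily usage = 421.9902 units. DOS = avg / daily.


DOS = 1502.1377 / 421.9902 = 3.5597

3.5597 days


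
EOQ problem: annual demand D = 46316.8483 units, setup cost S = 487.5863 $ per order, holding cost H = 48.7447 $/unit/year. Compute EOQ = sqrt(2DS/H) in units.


2*D*S = 2 * 46316.8483 * 487.5863 = 45166921.3805
2*D*S/H = 926601.6896
EOQ = sqrt(926601.6896) = 962.6015

962.6015 units


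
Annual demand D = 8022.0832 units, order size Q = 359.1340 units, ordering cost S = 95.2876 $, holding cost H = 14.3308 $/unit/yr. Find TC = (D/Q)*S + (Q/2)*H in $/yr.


Ordering cost = D*S/Q = 2128.4675
Holding cost = Q*H/2 = 2573.3388
TC = 2128.4675 + 2573.3388 = 4701.8063

4701.8063 $/yr


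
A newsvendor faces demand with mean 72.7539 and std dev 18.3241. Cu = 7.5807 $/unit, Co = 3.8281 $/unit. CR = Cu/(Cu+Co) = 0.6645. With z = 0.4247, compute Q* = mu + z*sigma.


CR = Cu/(Cu+Co) = 7.5807/(7.5807+3.8281) = 0.6645
z = 0.4247
Q* = 72.7539 + 0.4247 * 18.3241 = 80.5361

80.5361 units


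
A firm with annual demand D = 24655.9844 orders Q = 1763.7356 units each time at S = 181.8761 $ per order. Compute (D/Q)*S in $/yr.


Number of orders = D/Q = 13.9794
Cost = 13.9794 * 181.8761 = 2542.5207

2542.5207 $/yr


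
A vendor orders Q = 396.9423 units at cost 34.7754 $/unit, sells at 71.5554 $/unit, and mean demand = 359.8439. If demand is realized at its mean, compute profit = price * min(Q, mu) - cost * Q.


Sales at mu = min(396.9423, 359.8439) = 359.8439
Revenue = 71.5554 * 359.8439 = 25748.7742
Total cost = 34.7754 * 396.9423 = 13803.8273
Profit = 25748.7742 - 13803.8273 = 11944.9469

11944.9469 $


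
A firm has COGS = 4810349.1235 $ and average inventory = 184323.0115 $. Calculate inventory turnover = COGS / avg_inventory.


Turnover = 4810349.1235 / 184323.0115 = 26.0974

26.0974


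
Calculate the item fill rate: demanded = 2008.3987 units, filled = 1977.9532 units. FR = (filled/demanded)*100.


FR = 1977.9532 / 2008.3987 * 100 = 98.4841

98.4841%


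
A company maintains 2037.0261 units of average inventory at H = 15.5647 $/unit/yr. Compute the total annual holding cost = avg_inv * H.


Cost = 2037.0261 * 15.5647 = 31705.7001

31705.7001 $/yr


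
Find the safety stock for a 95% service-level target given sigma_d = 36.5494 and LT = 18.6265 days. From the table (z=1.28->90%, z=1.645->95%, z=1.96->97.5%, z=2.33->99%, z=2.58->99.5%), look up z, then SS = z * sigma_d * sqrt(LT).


From the table, SL = 95% corresponds to z = 1.645
sqrt(LT) = sqrt(18.6265) = 4.3158
SS = 1.645 * 36.5494 * 4.3158 = 259.4847

259.4847 units


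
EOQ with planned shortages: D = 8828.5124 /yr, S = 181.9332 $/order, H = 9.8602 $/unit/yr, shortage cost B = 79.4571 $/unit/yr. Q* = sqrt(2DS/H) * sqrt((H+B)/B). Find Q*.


sqrt(2DS/H) = 570.7841
sqrt((H+B)/B) = 1.0602
Q* = 570.7841 * 1.0602 = 605.1643

605.1643 units


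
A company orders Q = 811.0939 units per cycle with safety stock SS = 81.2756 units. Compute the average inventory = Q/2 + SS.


Q/2 = 405.5469
Avg = 405.5469 + 81.2756 = 486.8225

486.8225 units


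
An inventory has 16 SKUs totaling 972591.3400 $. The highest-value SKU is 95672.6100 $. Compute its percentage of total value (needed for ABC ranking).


Top item = 95672.6100
Total = 972591.3400
Percentage = 95672.6100 / 972591.3400 * 100 = 9.8369

9.8369%


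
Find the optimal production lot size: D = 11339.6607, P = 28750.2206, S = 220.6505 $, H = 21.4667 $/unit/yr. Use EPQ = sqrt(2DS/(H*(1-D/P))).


1 - D/P = 1 - 0.3944 = 0.6056
H*(1-D/P) = 12.9998
2DS = 5004203.6066
EPQ = sqrt(384944.5083) = 620.4390

620.4390 units


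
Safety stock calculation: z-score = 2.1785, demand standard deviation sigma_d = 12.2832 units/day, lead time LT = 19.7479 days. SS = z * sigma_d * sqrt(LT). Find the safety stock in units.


sqrt(LT) = sqrt(19.7479) = 4.4439
SS = 2.1785 * 12.2832 * 4.4439 = 118.9131

118.9131 units


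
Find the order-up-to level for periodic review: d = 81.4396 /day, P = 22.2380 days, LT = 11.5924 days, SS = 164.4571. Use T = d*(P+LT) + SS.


P + LT = 33.8304
d*(P+LT) = 81.4396 * 33.8304 = 2755.1342
T = 2755.1342 + 164.4571 = 2919.5913

2919.5913 units


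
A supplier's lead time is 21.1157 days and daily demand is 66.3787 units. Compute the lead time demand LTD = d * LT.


LTD = 66.3787 * 21.1157 = 1401.6327

1401.6327 units


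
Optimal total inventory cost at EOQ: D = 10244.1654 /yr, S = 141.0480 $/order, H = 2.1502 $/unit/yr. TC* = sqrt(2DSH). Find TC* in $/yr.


2*D*S*H = 6213729.8454
TC* = sqrt(6213729.8454) = 2492.7354

2492.7354 $/yr


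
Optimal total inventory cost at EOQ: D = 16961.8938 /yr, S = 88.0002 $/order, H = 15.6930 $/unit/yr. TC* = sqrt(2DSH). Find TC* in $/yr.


2*D*S*H = 46848314.3682
TC* = sqrt(46848314.3682) = 6844.5828

6844.5828 $/yr


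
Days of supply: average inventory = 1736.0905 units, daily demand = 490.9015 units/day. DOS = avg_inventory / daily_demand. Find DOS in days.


DOS = 1736.0905 / 490.9015 = 3.5365

3.5365 days


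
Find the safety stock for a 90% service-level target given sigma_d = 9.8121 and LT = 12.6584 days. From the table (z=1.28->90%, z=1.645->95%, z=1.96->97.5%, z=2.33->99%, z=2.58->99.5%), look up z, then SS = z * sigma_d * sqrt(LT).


From the table, SL = 90% corresponds to z = 1.28
sqrt(LT) = sqrt(12.6584) = 3.5579
SS = 1.28 * 9.8121 * 3.5579 = 44.6850

44.6850 units


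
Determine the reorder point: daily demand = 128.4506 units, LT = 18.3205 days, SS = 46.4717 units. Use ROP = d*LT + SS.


d*LT = 128.4506 * 18.3205 = 2353.2792
ROP = 2353.2792 + 46.4717 = 2399.7509

2399.7509 units


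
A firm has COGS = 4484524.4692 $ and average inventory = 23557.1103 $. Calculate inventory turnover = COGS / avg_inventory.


Turnover = 4484524.4692 / 23557.1103 = 190.3682

190.3682


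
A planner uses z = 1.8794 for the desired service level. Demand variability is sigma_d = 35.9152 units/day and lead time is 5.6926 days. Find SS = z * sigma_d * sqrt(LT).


sqrt(LT) = sqrt(5.6926) = 2.3859
SS = 1.8794 * 35.9152 * 2.3859 = 161.0471

161.0471 units


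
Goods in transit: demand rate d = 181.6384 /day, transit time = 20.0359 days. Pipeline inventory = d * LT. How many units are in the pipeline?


Pipeline = 181.6384 * 20.0359 = 3639.2888

3639.2888 units


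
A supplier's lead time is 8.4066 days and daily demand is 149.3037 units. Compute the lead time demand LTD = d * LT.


LTD = 149.3037 * 8.4066 = 1255.1365

1255.1365 units


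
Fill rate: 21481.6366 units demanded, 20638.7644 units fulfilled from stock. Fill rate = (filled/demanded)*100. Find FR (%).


FR = 20638.7644 / 21481.6366 * 100 = 96.0763

96.0763%


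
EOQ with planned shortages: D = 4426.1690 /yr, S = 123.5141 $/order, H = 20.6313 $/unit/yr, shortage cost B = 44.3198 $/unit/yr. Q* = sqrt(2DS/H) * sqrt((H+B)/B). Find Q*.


sqrt(2DS/H) = 230.2099
sqrt((H+B)/B) = 1.2106
Q* = 230.2099 * 1.2106 = 278.6880

278.6880 units


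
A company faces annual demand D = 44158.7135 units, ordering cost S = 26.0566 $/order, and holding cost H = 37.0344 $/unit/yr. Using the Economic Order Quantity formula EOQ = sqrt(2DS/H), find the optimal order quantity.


2*D*S = 2 * 44158.7135 * 26.0566 = 2301251.8684
2*D*S/H = 62138.2247
EOQ = sqrt(62138.2247) = 249.2754

249.2754 units


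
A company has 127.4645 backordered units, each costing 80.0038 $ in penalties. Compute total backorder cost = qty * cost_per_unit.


Total = 127.4645 * 80.0038 = 10197.6444

10197.6444 $


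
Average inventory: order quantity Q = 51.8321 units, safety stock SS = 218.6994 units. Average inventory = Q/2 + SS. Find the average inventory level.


Q/2 = 25.9160
Avg = 25.9160 + 218.6994 = 244.6155

244.6155 units


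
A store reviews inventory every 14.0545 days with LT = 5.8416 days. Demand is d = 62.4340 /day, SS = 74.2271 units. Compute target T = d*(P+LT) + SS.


P + LT = 19.8961
d*(P+LT) = 62.4340 * 19.8961 = 1242.1931
T = 1242.1931 + 74.2271 = 1316.4202

1316.4202 units


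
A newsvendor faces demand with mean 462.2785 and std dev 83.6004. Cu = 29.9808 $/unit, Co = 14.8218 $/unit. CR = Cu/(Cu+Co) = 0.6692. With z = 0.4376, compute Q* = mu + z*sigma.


CR = Cu/(Cu+Co) = 29.9808/(29.9808+14.8218) = 0.6692
z = 0.4376
Q* = 462.2785 + 0.4376 * 83.6004 = 498.8620

498.8620 units


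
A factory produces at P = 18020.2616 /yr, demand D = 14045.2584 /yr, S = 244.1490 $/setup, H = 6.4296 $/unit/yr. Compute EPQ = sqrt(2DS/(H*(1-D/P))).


1 - D/P = 1 - 0.7794 = 0.2206
H*(1-D/P) = 1.4183
2DS = 6858271.5862
EPQ = sqrt(4835644.1323) = 2199.0098

2199.0098 units


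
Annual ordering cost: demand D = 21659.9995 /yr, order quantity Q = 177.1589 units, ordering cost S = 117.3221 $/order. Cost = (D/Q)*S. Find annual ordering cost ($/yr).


Number of orders = D/Q = 122.2631
Cost = 122.2631 * 117.3221 = 14344.1658

14344.1658 $/yr


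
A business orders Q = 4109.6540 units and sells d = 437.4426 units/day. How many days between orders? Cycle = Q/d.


Cycle = 4109.6540 / 437.4426 = 9.3947

9.3947 days


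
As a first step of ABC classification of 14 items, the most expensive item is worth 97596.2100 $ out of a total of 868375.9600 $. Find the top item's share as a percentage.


Top item = 97596.2100
Total = 868375.9600
Percentage = 97596.2100 / 868375.9600 * 100 = 11.2389

11.2389%


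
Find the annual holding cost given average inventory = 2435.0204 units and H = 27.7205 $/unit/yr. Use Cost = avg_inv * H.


Cost = 2435.0204 * 27.7205 = 67499.9830

67499.9830 $/yr


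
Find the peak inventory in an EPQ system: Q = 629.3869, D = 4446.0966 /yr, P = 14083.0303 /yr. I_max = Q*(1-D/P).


D/P = 0.3157
1 - D/P = 0.6843
I_max = 629.3869 * 0.6843 = 430.6857

430.6857 units


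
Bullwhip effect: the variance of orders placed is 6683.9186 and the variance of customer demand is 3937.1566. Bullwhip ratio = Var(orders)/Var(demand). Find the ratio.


BW = 6683.9186 / 3937.1566 = 1.6977

1.6977


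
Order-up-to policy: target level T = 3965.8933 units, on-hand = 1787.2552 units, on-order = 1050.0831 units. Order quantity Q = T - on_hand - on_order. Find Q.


Inventory position = OH + OO = 1787.2552 + 1050.0831 = 2837.3383
Q = 3965.8933 - 2837.3383 = 1128.5550

1128.5550 units


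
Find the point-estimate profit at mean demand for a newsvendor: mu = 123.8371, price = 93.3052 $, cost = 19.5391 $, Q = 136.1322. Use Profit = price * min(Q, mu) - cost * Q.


Sales at mu = min(136.1322, 123.8371) = 123.8371
Revenue = 93.3052 * 123.8371 = 11554.6454
Total cost = 19.5391 * 136.1322 = 2659.9007
Profit = 11554.6454 - 2659.9007 = 8894.7447

8894.7447 $


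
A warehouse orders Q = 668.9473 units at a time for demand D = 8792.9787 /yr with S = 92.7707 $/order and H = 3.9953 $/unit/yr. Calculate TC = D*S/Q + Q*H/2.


Ordering cost = D*S/Q = 1219.4246
Holding cost = Q*H/2 = 1336.3226
TC = 1219.4246 + 1336.3226 = 2555.7472

2555.7472 $/yr


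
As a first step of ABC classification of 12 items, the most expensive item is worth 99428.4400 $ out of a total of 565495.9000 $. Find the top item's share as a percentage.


Top item = 99428.4400
Total = 565495.9000
Percentage = 99428.4400 / 565495.9000 * 100 = 17.5825

17.5825%


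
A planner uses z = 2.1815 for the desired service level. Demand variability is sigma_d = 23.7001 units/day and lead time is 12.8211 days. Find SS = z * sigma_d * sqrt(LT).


sqrt(LT) = sqrt(12.8211) = 3.5807
SS = 2.1815 * 23.7001 * 3.5807 = 185.1263

185.1263 units


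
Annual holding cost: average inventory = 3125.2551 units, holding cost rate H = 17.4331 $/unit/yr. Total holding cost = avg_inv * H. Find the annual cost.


Cost = 3125.2551 * 17.4331 = 54482.8847

54482.8847 $/yr


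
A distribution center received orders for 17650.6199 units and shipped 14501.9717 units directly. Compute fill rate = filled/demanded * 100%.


FR = 14501.9717 / 17650.6199 * 100 = 82.1613

82.1613%


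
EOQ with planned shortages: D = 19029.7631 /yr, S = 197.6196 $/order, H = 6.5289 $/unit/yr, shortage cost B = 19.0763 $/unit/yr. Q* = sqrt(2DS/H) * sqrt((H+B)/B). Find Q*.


sqrt(2DS/H) = 1073.3137
sqrt((H+B)/B) = 1.1586
Q* = 1073.3137 * 1.1586 = 1243.4940

1243.4940 units


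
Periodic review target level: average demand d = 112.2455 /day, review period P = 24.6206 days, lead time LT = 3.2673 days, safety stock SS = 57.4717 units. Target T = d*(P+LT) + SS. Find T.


P + LT = 27.8879
d*(P+LT) = 112.2455 * 27.8879 = 3130.2913
T = 3130.2913 + 57.4717 = 3187.7630

3187.7630 units


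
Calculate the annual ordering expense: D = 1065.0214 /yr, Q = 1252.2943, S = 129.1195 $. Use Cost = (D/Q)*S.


Number of orders = D/Q = 0.8505
Cost = 0.8505 * 129.1195 = 109.8105

109.8105 $/yr


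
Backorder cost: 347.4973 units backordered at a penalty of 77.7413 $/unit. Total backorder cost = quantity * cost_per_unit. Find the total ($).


Total = 347.4973 * 77.7413 = 27014.8918

27014.8918 $


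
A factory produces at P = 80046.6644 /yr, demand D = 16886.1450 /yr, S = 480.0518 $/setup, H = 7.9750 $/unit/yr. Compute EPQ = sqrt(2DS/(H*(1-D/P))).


1 - D/P = 1 - 0.2110 = 0.7890
H*(1-D/P) = 6.2926
2DS = 16212448.6046
EPQ = sqrt(2576412.9126) = 1605.1208

1605.1208 units


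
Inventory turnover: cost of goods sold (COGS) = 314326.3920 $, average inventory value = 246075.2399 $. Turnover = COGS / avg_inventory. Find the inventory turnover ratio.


Turnover = 314326.3920 / 246075.2399 = 1.2774

1.2774


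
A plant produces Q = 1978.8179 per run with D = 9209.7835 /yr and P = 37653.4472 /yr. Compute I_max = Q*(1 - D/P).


D/P = 0.2446
1 - D/P = 0.7554
I_max = 1978.8179 * 0.7554 = 1494.8122

1494.8122 units


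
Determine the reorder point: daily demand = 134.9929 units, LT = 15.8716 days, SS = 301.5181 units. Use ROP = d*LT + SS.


d*LT = 134.9929 * 15.8716 = 2142.5533
ROP = 2142.5533 + 301.5181 = 2444.0714

2444.0714 units


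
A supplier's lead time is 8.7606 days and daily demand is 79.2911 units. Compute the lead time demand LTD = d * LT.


LTD = 79.2911 * 8.7606 = 694.6376

694.6376 units


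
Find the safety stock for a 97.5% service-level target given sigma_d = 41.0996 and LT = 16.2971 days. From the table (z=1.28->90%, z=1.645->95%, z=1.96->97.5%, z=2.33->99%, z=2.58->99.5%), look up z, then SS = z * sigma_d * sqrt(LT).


From the table, SL = 97.5% corresponds to z = 1.96
sqrt(LT) = sqrt(16.2971) = 4.0370
SS = 1.96 * 41.0996 * 4.0370 = 325.1987

325.1987 units


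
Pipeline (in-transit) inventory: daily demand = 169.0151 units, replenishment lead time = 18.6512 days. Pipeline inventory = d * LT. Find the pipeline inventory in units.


Pipeline = 169.0151 * 18.6512 = 3152.3344

3152.3344 units


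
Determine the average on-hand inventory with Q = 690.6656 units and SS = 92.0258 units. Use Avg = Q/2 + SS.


Q/2 = 345.3328
Avg = 345.3328 + 92.0258 = 437.3586

437.3586 units


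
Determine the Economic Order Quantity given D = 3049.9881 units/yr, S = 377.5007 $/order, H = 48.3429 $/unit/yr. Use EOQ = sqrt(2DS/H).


2*D*S = 2 * 3049.9881 * 377.5007 = 2302745.2855
2*D*S/H = 47633.5777
EOQ = sqrt(47633.5777) = 218.2512

218.2512 units


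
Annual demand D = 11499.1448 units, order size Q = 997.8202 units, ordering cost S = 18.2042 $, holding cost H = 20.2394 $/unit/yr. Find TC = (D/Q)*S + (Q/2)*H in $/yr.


Ordering cost = D*S/Q = 209.7900
Holding cost = Q*H/2 = 10097.6411
TC = 209.7900 + 10097.6411 = 10307.4311

10307.4311 $/yr


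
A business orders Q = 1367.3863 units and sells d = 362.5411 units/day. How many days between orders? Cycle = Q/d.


Cycle = 1367.3863 / 362.5411 = 3.7717

3.7717 days


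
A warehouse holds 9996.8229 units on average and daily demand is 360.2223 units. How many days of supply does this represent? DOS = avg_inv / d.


DOS = 9996.8229 / 360.2223 = 27.7518

27.7518 days


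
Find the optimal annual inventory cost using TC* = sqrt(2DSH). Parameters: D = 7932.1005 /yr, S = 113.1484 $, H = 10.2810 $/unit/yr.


2*D*S*H = 18454487.1222
TC* = sqrt(18454487.1222) = 4295.8686

4295.8686 $/yr


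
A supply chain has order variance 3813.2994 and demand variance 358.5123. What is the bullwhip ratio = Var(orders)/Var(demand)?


BW = 3813.2994 / 358.5123 = 10.6365

10.6365


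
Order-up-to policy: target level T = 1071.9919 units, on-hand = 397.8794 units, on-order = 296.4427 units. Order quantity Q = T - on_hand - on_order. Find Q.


Inventory position = OH + OO = 397.8794 + 296.4427 = 694.3221
Q = 1071.9919 - 694.3221 = 377.6698

377.6698 units
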